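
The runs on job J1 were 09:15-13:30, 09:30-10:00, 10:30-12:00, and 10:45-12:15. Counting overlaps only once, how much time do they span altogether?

4 h 15 min

Merged: 09:15–13:30.
Length: 4 h 15 min.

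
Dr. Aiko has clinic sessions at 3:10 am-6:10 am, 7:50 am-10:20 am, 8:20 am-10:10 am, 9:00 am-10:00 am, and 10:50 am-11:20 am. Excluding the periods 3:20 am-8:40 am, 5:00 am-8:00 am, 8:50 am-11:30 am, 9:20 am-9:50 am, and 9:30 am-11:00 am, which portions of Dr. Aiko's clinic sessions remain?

3:10 am–3:20 am, 8:40 am–8:50 am

A, merged: 3:10 am–6:10 am, 7:50 am–10:20 am, 10:50 am–11:20 am.
B, merged: 3:20 am–8:40 am, 8:50 am–11:30 am.
3:10 am–6:10 am minus B → 3:10 am–3:20 am.
7:50 am–10:20 am minus B → 8:40 am–8:50 am.
10:50 am–11:20 am: fully covered by B → removed.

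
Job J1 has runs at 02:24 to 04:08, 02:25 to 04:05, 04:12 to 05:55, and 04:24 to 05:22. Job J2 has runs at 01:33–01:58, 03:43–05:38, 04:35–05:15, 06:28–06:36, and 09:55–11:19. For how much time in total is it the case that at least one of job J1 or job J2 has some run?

A, merged: 02:24–04:08, 04:12–05:55.
B, merged: 01:33–01:58, 03:43–05:38, 06:28–06:36, 09:55–11:19.
A ∪ B = 01:33–01:58, 02:24–05:55, 06:28–06:36, 09:55–11:19.
Total: 25 min + 3 h 31 min + 8 min + 1 h 24 min = 5 h 28 min.

5 h 28 min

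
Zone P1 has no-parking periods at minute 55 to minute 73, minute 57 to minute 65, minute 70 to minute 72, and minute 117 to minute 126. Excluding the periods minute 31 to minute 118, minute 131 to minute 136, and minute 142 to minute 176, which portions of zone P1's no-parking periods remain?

minute 118 to minute 126

First set merges to minute 55 to minute 73, minute 117 to minute 126.
minute 55 to minute 73: fully covered by B → removed.
minute 117 to minute 126 minus B → minute 118 to minute 126.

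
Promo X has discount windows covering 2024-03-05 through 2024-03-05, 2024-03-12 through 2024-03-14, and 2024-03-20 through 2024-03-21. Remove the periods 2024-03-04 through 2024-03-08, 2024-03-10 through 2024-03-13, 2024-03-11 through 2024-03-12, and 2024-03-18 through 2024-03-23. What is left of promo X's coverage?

2024-03-14 through 2024-03-14

Second set merges to 2024-03-04 through 2024-03-08, 2024-03-10 through 2024-03-13, 2024-03-18 through 2024-03-23.
2024-03-05 through 2024-03-05 lies entirely inside B → drops out.
2024-03-12 through 2024-03-14 with B removed leaves 2024-03-14 through 2024-03-14.
2024-03-20 through 2024-03-21 lies entirely inside B → drops out.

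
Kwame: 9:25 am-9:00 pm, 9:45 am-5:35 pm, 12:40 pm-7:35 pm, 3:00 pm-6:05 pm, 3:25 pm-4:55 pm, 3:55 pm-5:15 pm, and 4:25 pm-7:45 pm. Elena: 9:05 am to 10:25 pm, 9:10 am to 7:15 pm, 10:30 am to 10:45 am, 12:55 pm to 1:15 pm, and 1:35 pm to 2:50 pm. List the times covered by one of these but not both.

First set merges to 9:25 am-9:00 pm.
Second set merges to 9:05 am-10:25 pm.
Only in the first: none.
Only in the second: 9:05 am-9:25 am, 9:00 pm-10:25 pm.
Together these are the periods covered by exactly one.

9:05 am-9:25 am, 9:00 pm-10:25 pm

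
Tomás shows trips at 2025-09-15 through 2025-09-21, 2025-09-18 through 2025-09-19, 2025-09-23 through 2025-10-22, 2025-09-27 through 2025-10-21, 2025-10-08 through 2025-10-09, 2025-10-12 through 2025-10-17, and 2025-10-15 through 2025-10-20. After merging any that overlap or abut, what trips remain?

2025-09-15 through 2025-09-21, 2025-09-23 through 2025-10-22

2025-09-18 through 2025-09-19 overlaps/touches 2025-09-15 through 2025-09-21 → extend to 2025-09-15 through 2025-09-21.
2025-09-23 through 2025-10-22 is disjoint → start new block.
2025-09-27 through 2025-10-21 overlaps/touches 2025-09-23 through 2025-10-22 → extend to 2025-09-23 through 2025-10-22.
2025-10-08 through 2025-10-09 overlaps/touches 2025-09-23 through 2025-10-22 → extend to 2025-09-23 through 2025-10-22.
2025-10-12 through 2025-10-17 overlaps/touches 2025-09-23 through 2025-10-22 → extend to 2025-09-23 through 2025-10-22.
2025-10-15 through 2025-10-20 overlaps/touches 2025-09-23 through 2025-10-22 → extend to 2025-09-23 through 2025-10-22.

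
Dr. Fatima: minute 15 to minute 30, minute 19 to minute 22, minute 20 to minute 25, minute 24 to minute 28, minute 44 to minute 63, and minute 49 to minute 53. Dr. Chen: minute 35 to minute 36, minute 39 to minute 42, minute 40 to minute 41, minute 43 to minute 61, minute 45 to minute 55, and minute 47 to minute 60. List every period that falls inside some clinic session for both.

minute 44 to minute 61

A, merged: minute 15 to minute 30, minute 44 to minute 63.
B, merged: minute 35 to minute 36, minute 39 to minute 42, minute 43 to minute 61.
minute 15 to minute 30: no overlap with the second set.
minute 44 to minute 63 meets the second set on minute 44 to minute 61.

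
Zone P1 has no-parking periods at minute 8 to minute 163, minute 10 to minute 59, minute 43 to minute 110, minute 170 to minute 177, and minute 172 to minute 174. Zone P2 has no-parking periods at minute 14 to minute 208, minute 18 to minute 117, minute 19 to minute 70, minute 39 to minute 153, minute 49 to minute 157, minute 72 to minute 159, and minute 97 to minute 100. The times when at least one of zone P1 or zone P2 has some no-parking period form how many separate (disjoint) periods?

A, merged: minute 8 to minute 163, minute 170 to minute 177.
B, merged: minute 14 to minute 208.
A ∪ B = minute 8 to minute 208.
That is 1 disjoint piece.

1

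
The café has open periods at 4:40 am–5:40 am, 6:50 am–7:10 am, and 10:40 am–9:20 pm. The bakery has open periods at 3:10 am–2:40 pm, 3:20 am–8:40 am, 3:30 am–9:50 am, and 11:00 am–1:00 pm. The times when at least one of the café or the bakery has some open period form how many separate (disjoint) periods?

B, merged: 3:10 am–2:40 pm.
A ∪ B = 3:10 am–9:20 pm.
That is 1 disjoint piece.

1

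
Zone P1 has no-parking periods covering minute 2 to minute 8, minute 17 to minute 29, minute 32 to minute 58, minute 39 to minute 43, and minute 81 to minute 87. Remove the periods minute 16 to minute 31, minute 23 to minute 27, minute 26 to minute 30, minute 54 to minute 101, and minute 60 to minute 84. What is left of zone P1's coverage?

First set merges to minute 2 to minute 8, minute 17 to minute 29, minute 32 to minute 58, minute 81 to minute 87.
Second set merges to minute 16 to minute 31, minute 54 to minute 101.
minute 2 to minute 8: nothing removed.
minute 17 to minute 29: entirely removed.
minute 32 to minute 58 \ B = minute 32 to minute 54.
minute 81 to minute 87: entirely removed.

minute 2 to minute 8, minute 32 to minute 54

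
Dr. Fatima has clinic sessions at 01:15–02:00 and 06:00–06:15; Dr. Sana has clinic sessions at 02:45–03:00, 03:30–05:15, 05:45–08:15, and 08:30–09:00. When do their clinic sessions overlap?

06:00-06:15

01:15-02:00: no overlap with the second set.
06:00-06:15 meets the second set on 06:00-06:15.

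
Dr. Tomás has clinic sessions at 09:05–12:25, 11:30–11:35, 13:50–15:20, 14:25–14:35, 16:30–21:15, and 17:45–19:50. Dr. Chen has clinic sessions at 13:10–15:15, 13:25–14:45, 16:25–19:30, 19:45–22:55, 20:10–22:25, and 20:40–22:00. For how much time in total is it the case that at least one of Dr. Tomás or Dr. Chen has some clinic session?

A, merged: 09:05–12:25, 13:50–15:20, 16:30–21:15.
B, merged: 13:10–15:15, 16:25–19:30, 19:45–22:55.
A ∪ B = 09:05–12:25, 13:10–15:20, 16:25–22:55.
Total: 3 h 20 min + 2 h 10 min + 6 h 30 min = 12 h.

12 h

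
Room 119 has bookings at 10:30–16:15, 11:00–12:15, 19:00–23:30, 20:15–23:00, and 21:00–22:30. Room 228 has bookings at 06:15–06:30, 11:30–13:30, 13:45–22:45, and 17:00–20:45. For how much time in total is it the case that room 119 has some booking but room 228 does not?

A, merged: 10:30–16:15, 19:00–23:30.
B, merged: 06:15–06:30, 11:30–13:30, 13:45–22:45.
A \ B = 10:30–11:30, 13:30–13:45, 22:45–23:30.
Total: 1 h + 15 min + 45 min = 2 h.

2 h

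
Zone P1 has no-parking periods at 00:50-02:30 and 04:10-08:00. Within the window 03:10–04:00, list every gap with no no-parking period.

03:10–04:00

After merging, the occupied span is 00:50–02:30, 04:10–08:00.
Gaps within 03:10–04:00: 03:10–04:00.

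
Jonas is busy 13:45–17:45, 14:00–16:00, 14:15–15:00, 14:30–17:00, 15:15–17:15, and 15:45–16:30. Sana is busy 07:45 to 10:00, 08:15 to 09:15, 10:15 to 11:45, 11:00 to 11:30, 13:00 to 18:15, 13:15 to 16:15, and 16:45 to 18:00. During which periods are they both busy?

Merge the first list: 13:45–17:45.
Merge the second list: 07:45–10:00, 10:15–11:45, 13:00–18:15.
13:45–17:45 meets the second set on 13:45–17:45.

13:45–17:45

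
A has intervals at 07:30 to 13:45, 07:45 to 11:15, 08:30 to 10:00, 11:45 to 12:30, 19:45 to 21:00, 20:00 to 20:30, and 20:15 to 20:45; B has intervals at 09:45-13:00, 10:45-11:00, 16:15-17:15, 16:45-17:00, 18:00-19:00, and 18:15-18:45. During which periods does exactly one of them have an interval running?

A, merged: 07:30–13:45, 19:45–21:00.
B, merged: 09:45–13:00, 16:15–17:15, 18:00–19:00.
A \ B = 07:30–09:45, 13:00–13:45, 19:45–21:00.
B \ A = 16:15–17:15, 18:00–19:00.
Union of the two gives the symmetric difference.

07:30–09:45, 13:00–13:45, 16:15–17:15, 18:00–19:00, 19:45–21:00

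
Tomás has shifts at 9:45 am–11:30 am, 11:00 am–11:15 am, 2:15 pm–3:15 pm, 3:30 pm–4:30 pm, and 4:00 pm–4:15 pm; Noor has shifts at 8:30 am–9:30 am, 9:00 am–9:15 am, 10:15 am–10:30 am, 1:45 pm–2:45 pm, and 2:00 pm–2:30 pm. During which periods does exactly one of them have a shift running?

8:30 am–9:30 am, 9:45 am–10:15 am, 10:30 am–11:30 am, 1:45 pm–2:15 pm, 2:45 pm–3:15 pm, 3:30 pm–4:30 pm

A, merged: 9:45 am–11:30 am, 2:15 pm–3:15 pm, 3:30 pm–4:30 pm.
B, merged: 8:30 am–9:30 am, 10:15 am–10:30 am, 1:45 pm–2:45 pm.
A \ B = 9:45 am–10:15 am, 10:30 am–11:30 am, 2:45 pm–3:15 pm, 3:30 pm–4:30 pm.
B \ A = 8:30 am–9:30 am, 1:45 pm–2:15 pm.
Union of the two gives the symmetric difference.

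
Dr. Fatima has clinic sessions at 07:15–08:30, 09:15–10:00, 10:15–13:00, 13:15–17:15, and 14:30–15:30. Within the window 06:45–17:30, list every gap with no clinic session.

06:45-07:15, 08:30-09:15, 10:00-10:15, 13:00-13:15, 17:15-17:30

The merged coverage is 07:15-08:30, 09:15-10:00, 10:15-13:00, 13:15-17:15.
Uncovered inside 06:45-17:30: 06:45-07:15, 08:30-09:15, 10:00-10:15, 13:00-13:15, 17:15-17:30.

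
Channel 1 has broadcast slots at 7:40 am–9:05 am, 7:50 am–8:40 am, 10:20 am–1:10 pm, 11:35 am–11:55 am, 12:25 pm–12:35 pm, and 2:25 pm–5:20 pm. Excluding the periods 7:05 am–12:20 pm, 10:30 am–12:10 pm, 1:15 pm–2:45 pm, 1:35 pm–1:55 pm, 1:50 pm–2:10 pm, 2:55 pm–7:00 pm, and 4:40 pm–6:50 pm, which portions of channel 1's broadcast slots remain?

12:20 pm-1:10 pm, 2:45 pm-2:55 pm

A, merged: 7:40 am-9:05 am, 10:20 am-1:10 pm, 2:25 pm-5:20 pm.
B, merged: 7:05 am-12:20 pm, 1:15 pm-2:45 pm, 2:55 pm-7:00 pm.
7:40 am-9:05 am lies entirely inside B → drops out.
10:20 am-1:10 pm with B removed leaves 12:20 pm-1:10 pm.
2:25 pm-5:20 pm with B removed leaves 2:45 pm-2:55 pm.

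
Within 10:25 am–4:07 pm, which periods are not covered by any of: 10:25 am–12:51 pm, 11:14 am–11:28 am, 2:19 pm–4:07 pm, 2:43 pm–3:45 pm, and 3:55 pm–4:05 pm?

12:51 pm–2:19 pm

Covered (merged): 10:25 am–12:51 pm, 2:19 pm–4:07 pm.
Uncovered inside 10:25 am–4:07 pm: 12:51 pm–2:19 pm.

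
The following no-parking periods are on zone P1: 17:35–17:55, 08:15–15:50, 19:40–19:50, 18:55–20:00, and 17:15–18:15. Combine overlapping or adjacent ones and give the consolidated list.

Sort by start: 08:15–15:50, 17:15–18:15, 17:35–17:55, 18:55–20:00, 19:40–19:50.
17:15–18:15 is disjoint → start new block.
17:35–17:55 overlaps/touches 17:15–18:15 → extend to 17:15–18:15.
18:55–20:00 is disjoint → start new block.
19:40–19:50 overlaps/touches 18:55–20:00 → extend to 18:55–20:00.

08:15–15:50, 17:15–18:15, 18:55–20:00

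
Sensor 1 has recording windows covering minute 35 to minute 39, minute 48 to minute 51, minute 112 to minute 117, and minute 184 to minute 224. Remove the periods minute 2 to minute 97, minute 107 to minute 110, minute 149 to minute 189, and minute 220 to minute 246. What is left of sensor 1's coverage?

minute 35 to minute 39 lies entirely inside B → drops out.
minute 48 to minute 51 lies entirely inside B → drops out.
minute 112 to minute 117 is untouched.
minute 184 to minute 224 with B removed leaves minute 189 to minute 220.

minute 112 to minute 117, minute 189 to minute 220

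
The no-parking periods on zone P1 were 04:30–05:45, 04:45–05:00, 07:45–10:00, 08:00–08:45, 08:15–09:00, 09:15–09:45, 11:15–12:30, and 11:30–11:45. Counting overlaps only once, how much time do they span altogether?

4 h 45 min

Merged: 04:30–05:45, 07:45–10:00, 11:15–12:30.
Lengths: 1 h 15 min + 2 h 15 min + 1 h 15 min = 4 h 45 min.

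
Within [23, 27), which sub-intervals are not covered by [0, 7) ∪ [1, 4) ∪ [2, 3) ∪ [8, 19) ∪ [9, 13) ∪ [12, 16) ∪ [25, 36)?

After merging, the occupied span is [0, 7), [8, 19), [25, 36).
Complement within [23, 27): [23, 25).

[23, 25)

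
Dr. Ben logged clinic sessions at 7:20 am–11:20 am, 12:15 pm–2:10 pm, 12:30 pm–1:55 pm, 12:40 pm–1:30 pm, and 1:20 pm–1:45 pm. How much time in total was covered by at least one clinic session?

Merged: 7:20 am-11:20 am, 12:15 pm-2:10 pm.
Lengths: 4 h + 1 h 55 min = 5 h 55 min.

5 h 55 min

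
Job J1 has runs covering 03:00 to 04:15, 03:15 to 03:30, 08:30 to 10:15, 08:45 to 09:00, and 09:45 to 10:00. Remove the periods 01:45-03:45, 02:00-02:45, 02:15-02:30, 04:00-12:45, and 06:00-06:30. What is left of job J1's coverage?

03:45-04:00

First set merges to 03:00-04:15, 08:30-10:15.
Second set merges to 01:45-03:45, 04:00-12:45.
03:00-04:15 with B removed leaves 03:45-04:00.
08:30-10:15 lies entirely inside B → drops out.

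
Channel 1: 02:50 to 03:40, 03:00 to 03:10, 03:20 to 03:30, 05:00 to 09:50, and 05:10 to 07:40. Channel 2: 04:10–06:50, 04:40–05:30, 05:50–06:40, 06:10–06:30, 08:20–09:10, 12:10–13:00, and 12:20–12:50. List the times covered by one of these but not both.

Merge the first list: 02:50–03:40, 05:00–09:50.
Merge the second list: 04:10–06:50, 08:20–09:10, 12:10–13:00.
A \ B = 02:50–03:40, 06:50–08:20, 09:10–09:50.
B \ A = 04:10–05:00, 12:10–13:00.
Union of the two gives the symmetric difference.

02:50–03:40, 04:10–05:00, 06:50–08:20, 09:10–09:50, 12:10–13:00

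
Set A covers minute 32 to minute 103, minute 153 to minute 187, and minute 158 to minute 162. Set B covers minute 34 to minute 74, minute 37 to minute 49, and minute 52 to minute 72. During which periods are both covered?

A, merged: minute 32 to minute 103, minute 153 to minute 187.
B, merged: minute 34 to minute 74.
minute 32 to minute 103 overlaps B on minute 34 to minute 74.
minute 153 to minute 187 falls entirely outside B.

minute 34 to minute 74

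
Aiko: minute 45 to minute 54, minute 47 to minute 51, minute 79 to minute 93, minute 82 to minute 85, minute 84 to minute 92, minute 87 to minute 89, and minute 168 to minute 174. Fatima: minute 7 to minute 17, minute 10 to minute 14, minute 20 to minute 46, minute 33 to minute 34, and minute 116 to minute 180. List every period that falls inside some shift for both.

minute 45 to minute 46, minute 168 to minute 174

Merge the first list: minute 45 to minute 54, minute 79 to minute 93, minute 168 to minute 174.
Merge the second list: minute 7 to minute 17, minute 20 to minute 46, minute 116 to minute 180.
minute 45 to minute 54 overlaps B on minute 45 to minute 46.
minute 79 to minute 93 falls entirely outside B.
minute 168 to minute 174 overlaps B on minute 168 to minute 174.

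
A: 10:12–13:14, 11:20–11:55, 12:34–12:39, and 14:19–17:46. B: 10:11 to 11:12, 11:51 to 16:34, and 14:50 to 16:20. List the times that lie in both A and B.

Merge the first list: 10:12–13:14, 14:19–17:46.
Merge the second list: 10:11–11:12, 11:51–16:34.
10:12–13:14 meets the second set on 10:12–11:12, 11:51–13:14.
14:19–17:46 meets the second set on 14:19–16:34.

10:12–11:12, 11:51–13:14, 14:19–16:34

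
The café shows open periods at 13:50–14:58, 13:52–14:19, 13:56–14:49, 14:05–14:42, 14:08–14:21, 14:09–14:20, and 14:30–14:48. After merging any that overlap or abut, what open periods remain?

13:52–14:19 overlaps/touches 13:50–14:58 → extend to 13:50–14:58.
13:56–14:49 overlaps/touches 13:50–14:58 → extend to 13:50–14:58.
14:05–14:42 overlaps/touches 13:50–14:58 → extend to 13:50–14:58.
14:08–14:21 overlaps/touches 13:50–14:58 → extend to 13:50–14:58.
14:09–14:20 overlaps/touches 13:50–14:58 → extend to 13:50–14:58.
14:30–14:48 overlaps/touches 13:50–14:58 → extend to 13:50–14:58.

13:50–14:58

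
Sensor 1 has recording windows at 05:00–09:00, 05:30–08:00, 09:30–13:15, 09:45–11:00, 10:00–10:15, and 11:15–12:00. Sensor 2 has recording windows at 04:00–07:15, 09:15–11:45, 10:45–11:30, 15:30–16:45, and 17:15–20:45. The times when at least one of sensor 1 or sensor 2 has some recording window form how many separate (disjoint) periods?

4

Merge the first list: 05:00–09:00, 09:30–13:15.
Merge the second list: 04:00–07:15, 09:15–11:45, 15:30–16:45, 17:15–20:45.
A ∪ B = 04:00–09:00, 09:15–13:15, 15:30–16:45, 17:15–20:45.
That is 4 disjoint pieces.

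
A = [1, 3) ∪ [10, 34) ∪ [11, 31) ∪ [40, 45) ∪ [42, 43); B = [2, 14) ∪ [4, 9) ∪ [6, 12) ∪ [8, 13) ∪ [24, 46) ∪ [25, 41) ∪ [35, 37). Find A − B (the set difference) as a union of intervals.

Merge the first list: [1, 3), [10, 34), [40, 45).
Merge the second list: [2, 14), [24, 46).
[1, 3) \ B = [1, 2).
[10, 34) \ B = [14, 24).
[40, 45): entirely removed.

[1, 2) ∪ [14, 24)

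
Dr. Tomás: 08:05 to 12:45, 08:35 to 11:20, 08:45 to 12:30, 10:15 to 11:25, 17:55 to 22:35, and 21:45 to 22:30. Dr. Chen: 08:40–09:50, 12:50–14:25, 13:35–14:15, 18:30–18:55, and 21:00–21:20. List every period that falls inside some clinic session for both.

08:40-09:50, 18:30-18:55, 21:00-21:20

A, merged: 08:05-12:45, 17:55-22:35.
B, merged: 08:40-09:50, 12:50-14:25, 18:30-18:55, 21:00-21:20.
08:05-12:45 ∩ B → 08:40-09:50.
17:55-22:35 ∩ B → 18:30-18:55, 21:00-21:20.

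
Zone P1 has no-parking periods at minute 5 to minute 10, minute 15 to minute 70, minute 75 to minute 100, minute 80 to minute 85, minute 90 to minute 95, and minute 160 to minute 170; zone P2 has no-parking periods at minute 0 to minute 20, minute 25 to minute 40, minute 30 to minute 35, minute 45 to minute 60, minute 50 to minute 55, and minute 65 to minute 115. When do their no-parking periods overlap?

Merge the first list: minute 5 to minute 10, minute 15 to minute 70, minute 75 to minute 100, minute 160 to minute 170.
Merge the second list: minute 0 to minute 20, minute 25 to minute 40, minute 45 to minute 60, minute 65 to minute 115.
minute 5 to minute 10 overlaps B on minute 5 to minute 10.
minute 15 to minute 70 overlaps B on minute 15 to minute 20, minute 25 to minute 40, minute 45 to minute 60, minute 65 to minute 70.
minute 75 to minute 100 overlaps B on minute 75 to minute 100.
minute 160 to minute 170 falls entirely outside B.

minute 5 to minute 10, minute 15 to minute 20, minute 25 to minute 40, minute 45 to minute 60, minute 65 to minute 70, minute 75 to minute 100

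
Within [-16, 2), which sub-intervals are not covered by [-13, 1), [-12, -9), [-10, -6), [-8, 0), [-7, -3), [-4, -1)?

[-16, -13) ∪ [1, 2)

The merged coverage is [-13, 1).
Gaps within [-16, 2): [-16, -13), [1, 2).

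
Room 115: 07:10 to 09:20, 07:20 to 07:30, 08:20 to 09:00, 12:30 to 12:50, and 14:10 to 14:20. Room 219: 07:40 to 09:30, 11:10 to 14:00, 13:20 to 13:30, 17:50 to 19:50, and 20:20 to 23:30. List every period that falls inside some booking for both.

Merge the first list: 07:10–09:20, 12:30–12:50, 14:10–14:20.
Merge the second list: 07:40–09:30, 11:10–14:00, 17:50–19:50, 20:20–23:30.
07:10–09:20 ∩ B → 07:40–09:20.
12:30–12:50 ∩ B → 12:30–12:50.
14:10–14:20 meets no B interval.

07:40–09:20, 12:30–12:50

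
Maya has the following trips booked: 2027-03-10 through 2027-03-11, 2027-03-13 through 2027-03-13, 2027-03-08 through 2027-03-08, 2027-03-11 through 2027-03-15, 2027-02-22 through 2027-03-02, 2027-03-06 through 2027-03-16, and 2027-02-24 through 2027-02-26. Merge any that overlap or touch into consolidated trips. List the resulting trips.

Sort by start: 2027-02-22 through 2027-03-02, 2027-02-24 through 2027-02-26, 2027-03-06 through 2027-03-16, 2027-03-08 through 2027-03-08, 2027-03-10 through 2027-03-11, 2027-03-11 through 2027-03-15, 2027-03-13 through 2027-03-13.
2027-02-24 through 2027-02-26 overlaps/touches 2027-02-22 through 2027-03-02 → extend to 2027-02-22 through 2027-03-02.
2027-03-06 through 2027-03-16 is disjoint → start new block.
2027-03-08 through 2027-03-08 overlaps/touches 2027-03-06 through 2027-03-16 → extend to 2027-03-06 through 2027-03-16.
2027-03-10 through 2027-03-11 overlaps/touches 2027-03-06 through 2027-03-16 → extend to 2027-03-06 through 2027-03-16.
2027-03-11 through 2027-03-15 overlaps/touches 2027-03-06 through 2027-03-16 → extend to 2027-03-06 through 2027-03-16.
2027-03-13 through 2027-03-13 overlaps/touches 2027-03-06 through 2027-03-16 → extend to 2027-03-06 through 2027-03-16.

2027-02-22 through 2027-03-02, 2027-03-06 through 2027-03-16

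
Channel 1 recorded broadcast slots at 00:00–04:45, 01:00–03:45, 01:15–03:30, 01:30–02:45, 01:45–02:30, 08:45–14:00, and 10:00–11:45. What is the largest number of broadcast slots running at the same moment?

Sweep endpoints in order; track running count of active intervals.
Peak of 5 reached at 01:45.

5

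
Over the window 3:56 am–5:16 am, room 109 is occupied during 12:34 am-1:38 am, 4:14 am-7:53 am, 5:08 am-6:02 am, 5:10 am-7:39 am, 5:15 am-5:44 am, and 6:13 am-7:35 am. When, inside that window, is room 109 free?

After merging, the occupied span is 12:34 am–1:38 am, 4:14 am–7:53 am.
Complement within 3:56 am–5:16 am: 3:56 am–4:14 am.

3:56 am–4:14 am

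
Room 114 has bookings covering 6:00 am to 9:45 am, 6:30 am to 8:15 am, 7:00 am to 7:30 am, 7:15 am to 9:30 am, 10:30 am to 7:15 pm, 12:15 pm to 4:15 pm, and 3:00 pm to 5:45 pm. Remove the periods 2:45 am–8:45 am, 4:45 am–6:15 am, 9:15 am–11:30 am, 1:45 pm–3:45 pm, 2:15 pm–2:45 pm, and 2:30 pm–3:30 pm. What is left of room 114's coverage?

8:45 am–9:15 am, 11:30 am–1:45 pm, 3:45 pm–7:15 pm

Merge the first list: 6:00 am–9:45 am, 10:30 am–7:15 pm.
Merge the second list: 2:45 am–8:45 am, 9:15 am–11:30 am, 1:45 pm–3:45 pm.
6:00 am–9:45 am \ B = 8:45 am–9:15 am.
10:30 am–7:15 pm \ B = 11:30 am–1:45 pm, 3:45 pm–7:15 pm.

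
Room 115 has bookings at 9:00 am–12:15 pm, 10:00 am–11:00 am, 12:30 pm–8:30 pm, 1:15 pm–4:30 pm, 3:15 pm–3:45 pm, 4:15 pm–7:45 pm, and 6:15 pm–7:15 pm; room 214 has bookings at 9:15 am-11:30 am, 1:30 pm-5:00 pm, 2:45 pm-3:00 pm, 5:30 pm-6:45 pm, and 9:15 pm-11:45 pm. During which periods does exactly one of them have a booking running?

First set merges to 9:00 am–12:15 pm, 12:30 pm–8:30 pm.
Second set merges to 9:15 am–11:30 am, 1:30 pm–5:00 pm, 5:30 pm–6:45 pm, 9:15 pm–11:45 pm.
A \ B = 9:00 am–9:15 am, 11:30 am–12:15 pm, 12:30 pm–1:30 pm, 5:00 pm–5:30 pm, 6:45 pm–8:30 pm.
B \ A = 9:15 pm–11:45 pm.
Union of the two gives the symmetric difference.

9:00 am–9:15 am, 11:30 am–12:15 pm, 12:30 pm–1:30 pm, 5:00 pm–5:30 pm, 6:45 pm–8:30 pm, 9:15 pm–11:45 pm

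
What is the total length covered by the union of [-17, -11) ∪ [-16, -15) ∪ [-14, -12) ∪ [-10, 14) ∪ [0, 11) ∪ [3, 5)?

Merged: [-17, -11), [-10, 14).
Lengths: 6 + 24 = 30.

30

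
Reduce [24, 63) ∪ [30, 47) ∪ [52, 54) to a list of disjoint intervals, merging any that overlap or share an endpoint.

[24, 63)

[30, 47) overlaps/touches [24, 63) → extend to [24, 63).
[52, 54) overlaps/touches [24, 63) → extend to [24, 63).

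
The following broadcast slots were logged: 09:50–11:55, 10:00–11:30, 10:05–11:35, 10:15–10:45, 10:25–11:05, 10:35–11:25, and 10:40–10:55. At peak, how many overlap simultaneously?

At 10:40, 7 of the intervals are simultaneously active.
No point has more.

7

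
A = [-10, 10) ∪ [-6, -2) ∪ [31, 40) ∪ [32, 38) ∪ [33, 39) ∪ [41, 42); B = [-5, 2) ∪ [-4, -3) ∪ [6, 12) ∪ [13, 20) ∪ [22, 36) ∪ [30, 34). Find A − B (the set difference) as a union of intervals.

First set merges to [-10, 10), [31, 40), [41, 42).
Second set merges to [-5, 2), [6, 12), [13, 20), [22, 36).
[-10, 10) minus B → [-10, -5), [2, 6).
[31, 40) minus B → [36, 40).
[41, 42): no B overlap → unchanged.

[-10, -5) ∪ [2, 6) ∪ [36, 40) ∪ [41, 42)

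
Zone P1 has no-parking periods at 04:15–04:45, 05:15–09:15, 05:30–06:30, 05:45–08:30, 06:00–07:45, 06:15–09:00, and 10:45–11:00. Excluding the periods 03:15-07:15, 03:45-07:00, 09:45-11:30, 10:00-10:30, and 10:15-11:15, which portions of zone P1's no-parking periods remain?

First set merges to 04:15–04:45, 05:15–09:15, 10:45–11:00.
Second set merges to 03:15–07:15, 09:45–11:30.
04:15–04:45: entirely removed.
05:15–09:15 \ B = 07:15–09:15.
10:45–11:00: entirely removed.

07:15–09:15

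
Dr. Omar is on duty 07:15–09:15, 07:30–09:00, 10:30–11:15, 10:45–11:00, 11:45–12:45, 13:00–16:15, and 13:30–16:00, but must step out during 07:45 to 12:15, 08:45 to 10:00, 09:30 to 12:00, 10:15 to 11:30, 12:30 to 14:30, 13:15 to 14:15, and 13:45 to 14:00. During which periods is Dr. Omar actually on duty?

07:15–07:45, 12:15–12:30, 14:30–16:15

First set merges to 07:15–09:15, 10:30–11:15, 11:45–12:45, 13:00–16:15.
Second set merges to 07:45–12:15, 12:30–14:30.
07:15–09:15 \ B = 07:15–07:45.
10:30–11:15: entirely removed.
11:45–12:45 \ B = 12:15–12:30.
13:00–16:15 \ B = 14:30–16:15.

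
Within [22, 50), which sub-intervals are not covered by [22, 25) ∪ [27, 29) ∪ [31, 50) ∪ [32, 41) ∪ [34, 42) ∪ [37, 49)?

Covered (merged): [22, 25), [27, 29), [31, 50).
Uncovered inside [22, 50): [25, 27), [29, 31).

[25, 27) ∪ [29, 31)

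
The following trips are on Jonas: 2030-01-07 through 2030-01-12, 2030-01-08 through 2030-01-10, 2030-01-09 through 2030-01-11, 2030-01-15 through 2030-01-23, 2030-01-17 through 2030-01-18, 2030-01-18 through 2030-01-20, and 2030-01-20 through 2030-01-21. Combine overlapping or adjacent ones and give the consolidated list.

2030-01-08 through 2030-01-10 overlaps/touches 2030-01-07 through 2030-01-12 → extend to 2030-01-07 through 2030-01-12.
2030-01-09 through 2030-01-11 overlaps/touches 2030-01-07 through 2030-01-12 → extend to 2030-01-07 through 2030-01-12.
2030-01-15 through 2030-01-23 is disjoint → start new block.
2030-01-17 through 2030-01-18 overlaps/touches 2030-01-15 through 2030-01-23 → extend to 2030-01-15 through 2030-01-23.
2030-01-18 through 2030-01-20 overlaps/touches 2030-01-15 through 2030-01-23 → extend to 2030-01-15 through 2030-01-23.
2030-01-20 through 2030-01-21 overlaps/touches 2030-01-15 through 2030-01-23 → extend to 2030-01-15 through 2030-01-23.

2030-01-07 through 2030-01-12, 2030-01-15 through 2030-01-23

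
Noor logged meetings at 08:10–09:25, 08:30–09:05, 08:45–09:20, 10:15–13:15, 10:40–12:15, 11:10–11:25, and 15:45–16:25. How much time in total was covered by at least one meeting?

Merged: 08:10-09:25, 10:15-13:15, 15:45-16:25.
Lengths: 1 h 15 min + 3 h + 40 min = 4 h 55 min.

4 h 55 min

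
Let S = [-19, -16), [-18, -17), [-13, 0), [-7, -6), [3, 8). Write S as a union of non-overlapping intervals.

[-19, -16) ∪ [-13, 0) ∪ [3, 8)

[-18, -17) overlaps/touches [-19, -16) → extend to [-19, -16).
[-13, 0) is disjoint → start new block.
[-7, -6) overlaps/touches [-13, 0) → extend to [-13, 0).
[3, 8) is disjoint → start new block.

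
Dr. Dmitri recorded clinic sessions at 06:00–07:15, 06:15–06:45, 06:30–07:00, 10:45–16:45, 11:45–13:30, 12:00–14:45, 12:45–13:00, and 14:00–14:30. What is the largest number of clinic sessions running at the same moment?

4

Sweep endpoints in order; track running count of active intervals.
Peak of 4 reached at 12:45.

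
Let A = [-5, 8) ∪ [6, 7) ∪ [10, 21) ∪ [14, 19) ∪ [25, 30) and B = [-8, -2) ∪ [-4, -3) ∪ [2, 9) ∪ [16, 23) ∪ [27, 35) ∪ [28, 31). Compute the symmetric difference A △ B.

[-8, -5) ∪ [-2, 2) ∪ [8, 9) ∪ [10, 16) ∪ [21, 23) ∪ [25, 27) ∪ [30, 35)

Merge the first list: [-5, 8), [10, 21), [25, 30).
Merge the second list: [-8, -2), [2, 9), [16, 23), [27, 35).
Only in the first: [-2, 2), [10, 16), [25, 27).
Only in the second: [-8, -5), [8, 9), [21, 23), [30, 35).
Together these are the periods covered by exactly one.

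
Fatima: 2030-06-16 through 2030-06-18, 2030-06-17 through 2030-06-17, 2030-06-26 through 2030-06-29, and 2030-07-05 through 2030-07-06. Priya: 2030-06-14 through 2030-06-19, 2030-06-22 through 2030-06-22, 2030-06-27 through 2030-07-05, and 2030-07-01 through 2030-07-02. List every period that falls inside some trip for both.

Merge the first list: 2030-06-16 through 2030-06-18, 2030-06-26 through 2030-06-29, 2030-07-05 through 2030-07-06.
Merge the second list: 2030-06-14 through 2030-06-19, 2030-06-22 through 2030-06-22, 2030-06-27 through 2030-07-05.
2030-06-16 through 2030-06-18 ∩ B → 2030-06-16 through 2030-06-18.
2030-06-26 through 2030-06-29 ∩ B → 2030-06-27 through 2030-06-29.
2030-07-05 through 2030-07-06 ∩ B → 2030-07-05 through 2030-07-05.

2030-06-16 through 2030-06-18, 2030-06-27 through 2030-06-29, 2030-07-05 through 2030-07-05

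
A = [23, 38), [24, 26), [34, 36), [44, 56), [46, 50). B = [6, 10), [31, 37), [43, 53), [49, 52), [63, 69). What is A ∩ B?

A, merged: [23, 38), [44, 56).
B, merged: [6, 10), [31, 37), [43, 53), [63, 69).
[23, 38) overlaps B on [31, 37).
[44, 56) overlaps B on [44, 53).

[31, 37) ∪ [44, 53)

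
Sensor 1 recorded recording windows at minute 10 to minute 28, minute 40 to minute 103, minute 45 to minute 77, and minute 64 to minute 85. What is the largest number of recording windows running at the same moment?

3

Sweep endpoints in order; track running count of active intervals.
Peak of 3 reached at minute 64.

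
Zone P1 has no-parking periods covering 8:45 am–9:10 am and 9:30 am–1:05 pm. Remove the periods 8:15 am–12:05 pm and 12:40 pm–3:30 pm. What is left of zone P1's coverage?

12:05 pm–12:40 pm

8:45 am–9:10 am lies entirely inside B → drops out.
9:30 am–1:05 pm with B removed leaves 12:05 pm–12:40 pm.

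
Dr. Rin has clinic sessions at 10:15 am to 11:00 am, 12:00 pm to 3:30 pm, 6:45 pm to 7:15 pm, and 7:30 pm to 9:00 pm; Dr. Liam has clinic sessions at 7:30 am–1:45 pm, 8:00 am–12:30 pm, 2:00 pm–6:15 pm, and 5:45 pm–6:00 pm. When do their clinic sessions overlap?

10:15 am–11:00 am, 12:00 pm–1:45 pm, 2:00 pm–3:30 pm

B, merged: 7:30 am–1:45 pm, 2:00 pm–6:15 pm.
10:15 am–11:00 am overlaps B on 10:15 am–11:00 am.
12:00 pm–3:30 pm overlaps B on 12:00 pm–1:45 pm, 2:00 pm–3:30 pm.
6:45 pm–7:15 pm falls entirely outside B.
7:30 pm–9:00 pm falls entirely outside B.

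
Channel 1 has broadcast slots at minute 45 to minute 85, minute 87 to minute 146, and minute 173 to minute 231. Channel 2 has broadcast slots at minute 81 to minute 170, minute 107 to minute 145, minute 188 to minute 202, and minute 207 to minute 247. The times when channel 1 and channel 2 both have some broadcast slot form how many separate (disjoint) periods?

4

B, merged: minute 81 to minute 170, minute 188 to minute 202, minute 207 to minute 247.
A ∩ B = minute 81 to minute 85, minute 87 to minute 146, minute 188 to minute 202, minute 207 to minute 231.
That is 4 disjoint pieces.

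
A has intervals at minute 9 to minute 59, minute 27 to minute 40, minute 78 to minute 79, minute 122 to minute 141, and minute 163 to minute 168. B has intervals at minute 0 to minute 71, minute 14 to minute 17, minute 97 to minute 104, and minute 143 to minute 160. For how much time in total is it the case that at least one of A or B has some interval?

120 minutes

First set merges to minute 9 to minute 59, minute 78 to minute 79, minute 122 to minute 141, minute 163 to minute 168.
Second set merges to minute 0 to minute 71, minute 97 to minute 104, minute 143 to minute 160.
A ∪ B = minute 0 to minute 71, minute 78 to minute 79, minute 97 to minute 104, minute 122 to minute 141, minute 143 to minute 160, minute 163 to minute 168.
Total: 71 minutes + 1 minute + 7 minutes + 19 minutes + 17 minutes + 5 minutes = 120 minutes.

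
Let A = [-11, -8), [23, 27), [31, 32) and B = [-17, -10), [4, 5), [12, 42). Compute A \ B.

[-11, -8) with B removed leaves [-10, -8).
[23, 27) lies entirely inside B → drops out.
[31, 32) lies entirely inside B → drops out.

[-10, -8)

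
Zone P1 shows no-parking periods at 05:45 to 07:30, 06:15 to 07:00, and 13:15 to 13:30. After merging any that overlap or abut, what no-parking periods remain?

06:15–07:00 overlaps/touches 05:45–07:30 → extend to 05:45–07:30.
13:15–13:30 is disjoint → start new block.

05:45–07:30, 13:15–13:30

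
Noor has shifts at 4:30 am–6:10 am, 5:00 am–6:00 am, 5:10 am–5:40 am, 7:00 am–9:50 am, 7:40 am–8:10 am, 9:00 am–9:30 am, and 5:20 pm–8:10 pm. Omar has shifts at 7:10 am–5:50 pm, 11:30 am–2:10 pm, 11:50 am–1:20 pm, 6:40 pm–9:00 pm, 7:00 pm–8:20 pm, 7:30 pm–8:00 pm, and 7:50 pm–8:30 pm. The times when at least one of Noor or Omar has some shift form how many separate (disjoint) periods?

A, merged: 4:30 am–6:10 am, 7:00 am–9:50 am, 5:20 pm–8:10 pm.
B, merged: 7:10 am–5:50 pm, 6:40 pm–9:00 pm.
A ∪ B = 4:30 am–6:10 am, 7:00 am–9:00 pm.
That is 2 disjoint pieces.

2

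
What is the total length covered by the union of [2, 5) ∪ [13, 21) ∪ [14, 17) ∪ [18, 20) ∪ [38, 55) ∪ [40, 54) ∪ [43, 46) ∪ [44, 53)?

Merged: [2, 5), [13, 21), [38, 55).
Lengths: 3 + 8 + 17 = 28.

28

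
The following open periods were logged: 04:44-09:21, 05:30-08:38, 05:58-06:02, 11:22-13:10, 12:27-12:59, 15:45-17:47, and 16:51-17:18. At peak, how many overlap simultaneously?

3

Walk the sorted start/end points keeping a running depth.
The depth first hits 3 at 05:58.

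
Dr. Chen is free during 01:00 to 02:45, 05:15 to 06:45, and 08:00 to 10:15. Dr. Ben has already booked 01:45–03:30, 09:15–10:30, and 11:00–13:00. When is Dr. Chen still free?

01:00–02:45 with B removed leaves 01:00–01:45.
05:15–06:45 is untouched.
08:00–10:15 with B removed leaves 08:00–09:15.

01:00–01:45, 05:15–06:45, 08:00–09:15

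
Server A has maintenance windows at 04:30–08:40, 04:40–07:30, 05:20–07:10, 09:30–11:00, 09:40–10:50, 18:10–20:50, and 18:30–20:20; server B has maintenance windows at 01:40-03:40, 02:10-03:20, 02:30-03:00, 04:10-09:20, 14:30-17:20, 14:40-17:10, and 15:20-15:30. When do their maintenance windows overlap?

04:30–08:40

A, merged: 04:30–08:40, 09:30–11:00, 18:10–20:50.
B, merged: 01:40–03:40, 04:10–09:20, 14:30–17:20.
04:30–08:40 overlaps B on 04:30–08:40.
09:30–11:00 falls entirely outside B.
18:10–20:50 falls entirely outside B.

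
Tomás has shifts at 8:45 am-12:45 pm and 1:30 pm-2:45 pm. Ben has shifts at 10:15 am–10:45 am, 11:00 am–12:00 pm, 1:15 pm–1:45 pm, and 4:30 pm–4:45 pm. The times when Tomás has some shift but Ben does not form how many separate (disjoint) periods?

A \ B = 8:45 am–10:15 am, 10:45 am–11:00 am, 12:00 pm–12:45 pm, 1:45 pm–2:45 pm.
That is 4 disjoint pieces.

4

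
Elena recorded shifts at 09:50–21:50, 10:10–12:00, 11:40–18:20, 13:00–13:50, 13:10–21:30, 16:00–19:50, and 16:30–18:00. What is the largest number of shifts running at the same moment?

5

Walk the sorted start/end points keeping a running depth.
The depth first hits 5 at 16:30.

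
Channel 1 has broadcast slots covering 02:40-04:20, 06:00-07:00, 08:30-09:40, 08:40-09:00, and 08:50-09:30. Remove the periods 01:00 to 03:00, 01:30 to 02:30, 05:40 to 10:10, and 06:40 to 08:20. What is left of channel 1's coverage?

Merge the first list: 02:40–04:20, 06:00–07:00, 08:30–09:40.
Merge the second list: 01:00–03:00, 05:40–10:10.
02:40–04:20 with B removed leaves 03:00–04:20.
06:00–07:00 lies entirely inside B → drops out.
08:30–09:40 lies entirely inside B → drops out.

03:00–04:20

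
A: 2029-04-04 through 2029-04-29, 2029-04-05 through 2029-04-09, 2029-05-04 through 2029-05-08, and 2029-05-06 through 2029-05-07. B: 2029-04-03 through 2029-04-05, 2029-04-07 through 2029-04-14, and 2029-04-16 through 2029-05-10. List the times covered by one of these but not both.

2029-04-03 through 2029-04-03, 2029-04-06 through 2029-04-06, 2029-04-15 through 2029-04-15, 2029-04-30 through 2029-05-03, 2029-05-09 through 2029-05-10

Merge the first list: 2029-04-04 through 2029-04-29, 2029-05-04 through 2029-05-08.
A but not B: 2029-04-06 through 2029-04-06, 2029-04-15 through 2029-04-15.
B but not A: 2029-04-03 through 2029-04-03, 2029-04-30 through 2029-05-03, 2029-05-09 through 2029-05-10.
Combining gives A △ B.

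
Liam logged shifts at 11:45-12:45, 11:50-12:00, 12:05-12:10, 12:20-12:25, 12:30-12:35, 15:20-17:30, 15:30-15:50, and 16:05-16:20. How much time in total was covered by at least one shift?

Merged: 11:45–12:45, 15:20–17:30.
Lengths: 1 h + 2 h 10 min = 3 h 10 min.

3 h 10 min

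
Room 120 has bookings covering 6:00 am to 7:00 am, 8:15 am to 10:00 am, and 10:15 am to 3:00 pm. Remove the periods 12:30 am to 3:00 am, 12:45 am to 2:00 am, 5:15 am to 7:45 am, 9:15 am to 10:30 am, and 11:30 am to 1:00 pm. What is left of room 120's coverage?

8:15 am–9:15 am, 10:30 am–11:30 am, 1:00 pm–3:00 pm

Merge the second list: 12:30 am–3:00 am, 5:15 am–7:45 am, 9:15 am–10:30 am, 11:30 am–1:00 pm.
6:00 am–7:00 am: fully covered by B → removed.
8:15 am–10:00 am minus B → 8:15 am–9:15 am.
10:15 am–3:00 pm minus B → 10:30 am–11:30 am, 1:00 pm–3:00 pm.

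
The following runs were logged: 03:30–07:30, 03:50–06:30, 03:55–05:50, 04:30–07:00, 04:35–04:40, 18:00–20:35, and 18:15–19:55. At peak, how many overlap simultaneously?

5

Walk the sorted start/end points keeping a running depth.
The depth first hits 5 at 04:35.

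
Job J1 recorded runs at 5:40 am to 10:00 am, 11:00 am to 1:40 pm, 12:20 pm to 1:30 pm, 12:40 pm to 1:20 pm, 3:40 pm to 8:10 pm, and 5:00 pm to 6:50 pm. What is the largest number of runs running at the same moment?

3

At 12:40 pm, 3 of the intervals are simultaneously active.
No point has more.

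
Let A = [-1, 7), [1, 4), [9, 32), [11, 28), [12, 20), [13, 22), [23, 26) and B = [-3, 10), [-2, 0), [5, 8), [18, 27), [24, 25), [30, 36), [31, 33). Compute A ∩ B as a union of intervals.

[-1, 7) ∪ [9, 10) ∪ [18, 27) ∪ [30, 32)

First set merges to [-1, 7), [9, 32).
Second set merges to [-3, 10), [18, 27), [30, 36).
[-1, 7) ∩ B → [-1, 7).
[9, 32) ∩ B → [9, 10), [18, 27), [30, 32).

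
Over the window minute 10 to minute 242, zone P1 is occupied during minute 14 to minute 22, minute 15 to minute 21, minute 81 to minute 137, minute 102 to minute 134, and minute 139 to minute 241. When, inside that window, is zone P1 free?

The merged coverage is minute 14 to minute 22, minute 81 to minute 137, minute 139 to minute 241.
Uncovered inside minute 10 to minute 242: minute 10 to minute 14, minute 22 to minute 81, minute 137 to minute 139, minute 241 to minute 242.

minute 10 to minute 14, minute 22 to minute 81, minute 137 to minute 139, minute 241 to minute 242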